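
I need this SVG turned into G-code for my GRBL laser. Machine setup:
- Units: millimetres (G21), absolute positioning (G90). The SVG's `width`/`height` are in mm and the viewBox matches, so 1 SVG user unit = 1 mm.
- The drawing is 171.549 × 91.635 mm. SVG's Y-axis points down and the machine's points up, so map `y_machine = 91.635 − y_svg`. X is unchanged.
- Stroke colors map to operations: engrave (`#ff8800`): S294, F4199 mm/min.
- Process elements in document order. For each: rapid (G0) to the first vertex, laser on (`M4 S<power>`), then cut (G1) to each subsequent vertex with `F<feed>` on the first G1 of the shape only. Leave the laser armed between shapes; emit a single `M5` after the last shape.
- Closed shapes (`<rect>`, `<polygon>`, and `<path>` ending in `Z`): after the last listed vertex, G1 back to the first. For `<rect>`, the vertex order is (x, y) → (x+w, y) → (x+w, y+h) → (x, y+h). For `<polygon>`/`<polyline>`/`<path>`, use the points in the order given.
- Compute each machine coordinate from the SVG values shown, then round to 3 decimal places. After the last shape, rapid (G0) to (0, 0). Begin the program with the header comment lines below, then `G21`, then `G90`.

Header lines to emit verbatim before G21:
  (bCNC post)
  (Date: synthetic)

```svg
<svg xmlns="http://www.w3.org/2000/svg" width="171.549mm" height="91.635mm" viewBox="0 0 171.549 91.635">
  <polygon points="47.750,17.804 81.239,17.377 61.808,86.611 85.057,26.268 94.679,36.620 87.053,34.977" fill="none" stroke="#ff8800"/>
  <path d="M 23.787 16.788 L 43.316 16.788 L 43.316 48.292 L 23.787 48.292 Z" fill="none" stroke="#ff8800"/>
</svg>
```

Since the viewBox matches the mm dimensions, user units are millimetres directly. The only transform is the Y-flip y_m = 91.635 − y_svg.

Shape 1 is a closed polygon drawn with `<polygon>`. Its stroke #ff8800 means engrave at S294, F4199. After flipping Y the toolpath is (47.750,73.831) → (81.239,74.258) → (61.808,5.024) → (85.057,65.367) → (94.679,55.015) → (87.053,56.658) → (47.750,73.831), returning to the start.

Shape 2 is a rectangle drawn with `<path>`. Its stroke #ff8800 means engrave at S294, F4199. After flipping Y the toolpath is (23.787,74.847) → (43.316,74.847) → (43.316,43.343) → (23.787,43.343) → (23.787,74.847), returning to the start.

(bCNC post)
(Date: synthetic)
G21
G90
G0 X47.750 Y73.831
M4 S294
G1 X81.239 Y74.258 F4199
G1 X61.808 Y5.024
G1 X85.057 Y65.367
G1 X94.679 Y55.015
G1 X87.053 Y56.658
G1 X47.750 Y73.831
G0 X23.787 Y74.847
M4 S294
G1 X43.316 Y74.847 F4199
G1 X43.316 Y43.343
G1 X23.787 Y43.343
G1 X23.787 Y74.847
M5
G0 X0.000 Y0.000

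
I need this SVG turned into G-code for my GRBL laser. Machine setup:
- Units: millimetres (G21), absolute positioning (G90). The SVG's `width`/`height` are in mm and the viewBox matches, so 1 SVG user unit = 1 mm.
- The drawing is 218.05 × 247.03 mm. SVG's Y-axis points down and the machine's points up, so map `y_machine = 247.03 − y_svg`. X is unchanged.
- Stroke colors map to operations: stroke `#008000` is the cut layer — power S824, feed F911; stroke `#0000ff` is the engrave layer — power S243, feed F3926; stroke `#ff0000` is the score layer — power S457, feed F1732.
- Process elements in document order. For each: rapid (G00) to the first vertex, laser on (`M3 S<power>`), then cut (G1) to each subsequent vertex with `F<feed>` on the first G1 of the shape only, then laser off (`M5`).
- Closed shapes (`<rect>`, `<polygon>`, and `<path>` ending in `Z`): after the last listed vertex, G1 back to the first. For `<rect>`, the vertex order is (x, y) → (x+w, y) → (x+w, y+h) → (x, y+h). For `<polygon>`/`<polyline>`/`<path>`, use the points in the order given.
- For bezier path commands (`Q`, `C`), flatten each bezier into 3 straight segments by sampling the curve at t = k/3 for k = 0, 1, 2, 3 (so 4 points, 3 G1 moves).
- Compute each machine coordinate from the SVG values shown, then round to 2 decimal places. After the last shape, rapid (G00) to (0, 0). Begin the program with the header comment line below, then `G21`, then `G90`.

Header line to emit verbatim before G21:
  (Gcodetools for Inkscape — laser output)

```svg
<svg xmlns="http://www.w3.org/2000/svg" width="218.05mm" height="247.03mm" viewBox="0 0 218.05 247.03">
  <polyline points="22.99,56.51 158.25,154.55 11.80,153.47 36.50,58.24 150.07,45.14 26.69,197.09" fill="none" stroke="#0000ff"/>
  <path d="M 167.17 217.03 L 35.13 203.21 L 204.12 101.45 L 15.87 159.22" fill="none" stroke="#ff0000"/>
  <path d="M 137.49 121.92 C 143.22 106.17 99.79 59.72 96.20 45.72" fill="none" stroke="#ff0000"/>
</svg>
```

1 u = 1 mm; y_m = 247.03 − y.

[1] `<polyline>` open polyline, #0000ff→engrave S243 F3926: (22.99,190.52) → (158.25,92.48) → (11.80,93.56) → (36.50,188.79) → (150.07,201.89) → (26.69,49.94)

[2] `<path>` open polyline, #ff0000→score S457 F1732: (167.17,30.00) → (35.13,43.82) → (204.12,145.58) → (15.87,87.81)

[3] `<path>` cubic bezier, #ff0000→score S457 F1732: (137.49,125.11) → (130.13,148.75) → (109.77,178.83) → (96.20,201.31)

(Gcodetools for Inkscape — laser output)
G21
G90
G00 X22.99 Y190.52
M3 S243
G1 X158.25 Y92.48 F3926
G1 X11.80 Y93.56
G1 X36.50 Y188.79
G1 X150.07 Y201.89
G1 X26.69 Y49.94
M5
G00 X167.17 Y30.00
M3 S457
G1 X35.13 Y43.82 F1732
G1 X204.12 Y145.58
G1 X15.87 Y87.81
M5
G00 X137.49 Y125.11
M3 S457
G1 X130.13 Y148.75 F1732
G1 X109.77 Y178.83
G1 X96.20 Y201.31
M5
G00 X0.00 Y0.00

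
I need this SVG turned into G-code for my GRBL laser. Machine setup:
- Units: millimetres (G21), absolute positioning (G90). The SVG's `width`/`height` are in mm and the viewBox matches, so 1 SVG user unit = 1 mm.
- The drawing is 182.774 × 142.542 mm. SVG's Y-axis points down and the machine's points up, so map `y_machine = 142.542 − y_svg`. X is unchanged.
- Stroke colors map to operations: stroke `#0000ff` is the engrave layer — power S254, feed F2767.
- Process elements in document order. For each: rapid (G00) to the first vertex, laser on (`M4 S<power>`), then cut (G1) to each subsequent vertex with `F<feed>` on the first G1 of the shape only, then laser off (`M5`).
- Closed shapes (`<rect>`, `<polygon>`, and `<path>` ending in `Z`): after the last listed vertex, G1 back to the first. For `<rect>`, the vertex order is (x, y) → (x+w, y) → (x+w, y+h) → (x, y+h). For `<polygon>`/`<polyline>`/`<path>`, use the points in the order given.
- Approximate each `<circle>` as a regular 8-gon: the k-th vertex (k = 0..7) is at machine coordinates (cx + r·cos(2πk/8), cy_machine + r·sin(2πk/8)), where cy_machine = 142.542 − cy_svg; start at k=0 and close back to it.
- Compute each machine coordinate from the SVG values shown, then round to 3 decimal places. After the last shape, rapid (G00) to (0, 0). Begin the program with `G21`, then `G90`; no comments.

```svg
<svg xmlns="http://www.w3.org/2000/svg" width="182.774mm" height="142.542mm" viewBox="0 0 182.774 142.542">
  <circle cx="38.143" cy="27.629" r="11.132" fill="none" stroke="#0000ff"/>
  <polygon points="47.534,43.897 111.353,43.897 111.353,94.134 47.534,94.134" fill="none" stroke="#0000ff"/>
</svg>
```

G21
G90
G00 X49.275 Y114.913
M4 S254
G1 X46.015 Y122.785 F2767
G1 X38.143 Y126.045
G1 X30.271 Y122.785
G1 X27.011 Y114.913
G1 X30.271 Y107.041
G1 X38.143 Y103.781
G1 X46.015 Y107.041
G1 X49.275 Y114.913
M5
G00 X47.534 Y98.645
M4 S254
G1 X111.353 Y98.645 F2767
G1 X111.353 Y48.408
G1 X47.534 Y48.408
G1 X47.534 Y98.645
M5
G00 X0.000 Y0.000

1 u = 1 mm; y_m = 142.542 − y.

[1] `<circle>` circle, #0000ff→engrave S254 F2767: (49.275,114.913) → (46.015,122.785) → (38.143,126.045) → (30.271,122.785) → (27.011,114.913) → (30.271,107.041) → (38.143,103.781) → (46.015,107.041) → (49.275,114.913) (closed)

[2] `<polygon>` rectangle, #0000ff→engrave S254 F2767: (47.534,98.645) → (111.353,98.645) → (111.353,48.408) → (47.534,48.408) → (47.534,98.645) (closed)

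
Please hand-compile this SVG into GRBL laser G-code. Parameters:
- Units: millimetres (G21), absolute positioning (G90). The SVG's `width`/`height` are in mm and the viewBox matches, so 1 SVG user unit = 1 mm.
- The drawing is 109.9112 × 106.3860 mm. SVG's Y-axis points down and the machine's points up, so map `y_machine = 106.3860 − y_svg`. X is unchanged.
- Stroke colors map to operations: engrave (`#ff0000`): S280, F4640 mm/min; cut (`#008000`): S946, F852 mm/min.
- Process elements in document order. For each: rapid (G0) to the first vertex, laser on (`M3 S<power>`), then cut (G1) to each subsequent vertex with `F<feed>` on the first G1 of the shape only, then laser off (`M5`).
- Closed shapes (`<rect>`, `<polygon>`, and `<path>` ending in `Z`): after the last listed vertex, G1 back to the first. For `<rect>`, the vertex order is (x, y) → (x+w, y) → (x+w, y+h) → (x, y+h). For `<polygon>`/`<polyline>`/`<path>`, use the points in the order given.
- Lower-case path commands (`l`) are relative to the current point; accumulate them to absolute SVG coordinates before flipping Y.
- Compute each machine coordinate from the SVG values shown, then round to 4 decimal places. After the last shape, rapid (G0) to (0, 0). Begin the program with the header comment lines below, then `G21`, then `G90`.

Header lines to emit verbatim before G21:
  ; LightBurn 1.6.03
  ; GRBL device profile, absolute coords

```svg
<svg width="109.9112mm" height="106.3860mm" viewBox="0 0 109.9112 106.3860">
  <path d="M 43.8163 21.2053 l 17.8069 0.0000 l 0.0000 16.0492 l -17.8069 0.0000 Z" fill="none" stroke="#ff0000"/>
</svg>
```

Since the viewBox matches the mm dimensions, user units are millimetres directly. The only transform is the Y-flip y_m = 106.3860 − y_svg.

Shape 1 is a rectangle drawn with `<path>`. Its stroke #ff0000 means engrave at S280, F4640. After flipping Y the toolpath is (43.8163,85.1807) → (61.6232,85.1807) → (61.6232,69.1315) → (43.8163,69.1315) → (43.8163,85.1807), returning to the start.

; LightBurn 1.6.03
; GRBL device profile, absolute coords
G21
G90
G0 X43.8163 Y85.1807
M3 S280
G1 X61.6232 Y85.1807 F4640
G1 X61.6232 Y69.1315
G1 X43.8163 Y69.1315
G1 X43.8163 Y85.1807
M5
G0 X0.0000 Y0.0000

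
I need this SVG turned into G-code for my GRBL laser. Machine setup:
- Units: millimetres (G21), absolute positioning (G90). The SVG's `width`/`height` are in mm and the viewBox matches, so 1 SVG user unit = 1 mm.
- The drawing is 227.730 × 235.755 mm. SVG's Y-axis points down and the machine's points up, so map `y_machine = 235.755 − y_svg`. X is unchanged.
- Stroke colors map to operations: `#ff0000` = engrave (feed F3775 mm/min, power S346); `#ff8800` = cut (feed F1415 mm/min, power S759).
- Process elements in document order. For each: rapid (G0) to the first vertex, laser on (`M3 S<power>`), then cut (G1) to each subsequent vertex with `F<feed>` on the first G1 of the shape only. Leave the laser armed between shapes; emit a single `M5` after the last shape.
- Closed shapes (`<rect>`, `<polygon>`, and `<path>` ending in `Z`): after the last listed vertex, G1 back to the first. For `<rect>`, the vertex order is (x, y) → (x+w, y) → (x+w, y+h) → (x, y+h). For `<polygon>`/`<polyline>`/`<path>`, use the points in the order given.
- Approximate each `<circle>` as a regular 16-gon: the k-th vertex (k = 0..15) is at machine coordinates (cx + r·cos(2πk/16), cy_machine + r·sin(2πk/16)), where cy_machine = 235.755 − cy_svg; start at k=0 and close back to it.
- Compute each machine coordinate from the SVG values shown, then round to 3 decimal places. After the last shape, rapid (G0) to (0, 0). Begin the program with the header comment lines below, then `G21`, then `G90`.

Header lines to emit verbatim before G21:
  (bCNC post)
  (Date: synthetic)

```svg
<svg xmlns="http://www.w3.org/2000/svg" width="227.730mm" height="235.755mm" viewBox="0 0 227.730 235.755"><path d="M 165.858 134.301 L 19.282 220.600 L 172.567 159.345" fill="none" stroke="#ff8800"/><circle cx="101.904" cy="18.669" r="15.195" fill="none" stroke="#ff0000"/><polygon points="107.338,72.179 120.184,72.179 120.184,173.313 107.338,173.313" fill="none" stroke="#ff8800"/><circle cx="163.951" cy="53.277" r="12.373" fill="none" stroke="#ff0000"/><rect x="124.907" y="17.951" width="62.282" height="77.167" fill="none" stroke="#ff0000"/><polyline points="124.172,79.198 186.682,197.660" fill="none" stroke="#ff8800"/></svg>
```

Since the viewBox matches the mm dimensions, user units are millimetres directly. The only transform is the Y-flip y_m = 235.755 − y_svg.

Shape 1 is a open polyline drawn with `<path>`. Its stroke #ff8800 means cut at S759, F1415. After flipping Y the toolpath is (165.858,101.454) → (19.282,15.155) → (172.567,76.410).

Shape 2 is a circle drawn with `<circle>`. Its stroke #ff0000 means engrave at S346, F3775. After flipping Y the toolpath is (117.099,217.086) → (115.942,222.901) → (112.648,227.830) → (107.719,231.124) → (101.904,232.281) → (96.089,231.124) → (91.160,227.830) → (87.866,222.901) → (86.709,217.086) → (87.866,211.271) → (91.160,206.342) → (96.089,203.048) → (101.904,201.891) → (107.719,203.048) → (112.648,206.342) → (115.942,211.271) → (117.099,217.086), returning to the start.

Shape 3 is a rectangle drawn with `<polygon>`. Its stroke #ff8800 means cut at S759, F1415. After flipping Y the toolpath is (107.338,163.576) → (120.184,163.576) → (120.184,62.442) → (107.338,62.442) → (107.338,163.576), returning to the start.

Shape 4 is a circle drawn with `<circle>`. Its stroke #ff0000 means engrave at S346, F3775. After flipping Y the toolpath is (176.324,182.478) → (175.382,187.213) → (172.700,191.227) → (168.686,193.909) → (163.951,194.851) → (159.216,193.909) → (155.202,191.227) → (152.520,187.213) → (151.578,182.478) → (152.520,177.743) → (155.202,173.729) → (159.216,171.047) → (163.951,170.105) → (168.686,171.047) → (172.700,173.729) → (175.382,177.743) → (176.324,182.478), returning to the start.

Shape 5 is a rectangle drawn with `<rect>`. Its stroke #ff0000 means engrave at S346, F3775. After flipping Y the toolpath is (124.907,217.804) → (187.189,217.804) → (187.189,140.637) → (124.907,140.637) → (124.907,217.804), returning to the start.

Shape 6 is a line segment drawn with `<polyline>`. Its stroke #ff8800 means cut at S759, F1415. After flipping Y the toolpath is (124.172,156.557) → (186.682,38.095).

(bCNC post)
(Date: synthetic)
G21
G90
G0 X165.858 Y101.454
M3 S759
G1 X19.282 Y15.155 F1415
G1 X172.567 Y76.410
G0 X117.099 Y217.086
M3 S346
G1 X115.942 Y222.901 F3775
G1 X112.648 Y227.830
G1 X107.719 Y231.124
G1 X101.904 Y232.281
G1 X96.089 Y231.124
G1 X91.160 Y227.830
G1 X87.866 Y222.901
G1 X86.709 Y217.086
G1 X87.866 Y211.271
G1 X91.160 Y206.342
G1 X96.089 Y203.048
G1 X101.904 Y201.891
G1 X107.719 Y203.048
G1 X112.648 Y206.342
G1 X115.942 Y211.271
G1 X117.099 Y217.086
G0 X107.338 Y163.576
M3 S759
G1 X120.184 Y163.576 F1415
G1 X120.184 Y62.442
G1 X107.338 Y62.442
G1 X107.338 Y163.576
G0 X176.324 Y182.478
M3 S346
G1 X175.382 Y187.213 F3775
G1 X172.700 Y191.227
G1 X168.686 Y193.909
G1 X163.951 Y194.851
G1 X159.216 Y193.909
G1 X155.202 Y191.227
G1 X152.520 Y187.213
G1 X151.578 Y182.478
G1 X152.520 Y177.743
G1 X155.202 Y173.729
G1 X159.216 Y171.047
G1 X163.951 Y170.105
G1 X168.686 Y171.047
G1 X172.700 Y173.729
G1 X175.382 Y177.743
G1 X176.324 Y182.478
G0 X124.907 Y217.804
M3 S346
G1 X187.189 Y217.804 F3775
G1 X187.189 Y140.637
G1 X124.907 Y140.637
G1 X124.907 Y217.804
G0 X124.172 Y156.557
M3 S759
G1 X186.682 Y38.095 F1415
M5
G0 X0.000 Y0.000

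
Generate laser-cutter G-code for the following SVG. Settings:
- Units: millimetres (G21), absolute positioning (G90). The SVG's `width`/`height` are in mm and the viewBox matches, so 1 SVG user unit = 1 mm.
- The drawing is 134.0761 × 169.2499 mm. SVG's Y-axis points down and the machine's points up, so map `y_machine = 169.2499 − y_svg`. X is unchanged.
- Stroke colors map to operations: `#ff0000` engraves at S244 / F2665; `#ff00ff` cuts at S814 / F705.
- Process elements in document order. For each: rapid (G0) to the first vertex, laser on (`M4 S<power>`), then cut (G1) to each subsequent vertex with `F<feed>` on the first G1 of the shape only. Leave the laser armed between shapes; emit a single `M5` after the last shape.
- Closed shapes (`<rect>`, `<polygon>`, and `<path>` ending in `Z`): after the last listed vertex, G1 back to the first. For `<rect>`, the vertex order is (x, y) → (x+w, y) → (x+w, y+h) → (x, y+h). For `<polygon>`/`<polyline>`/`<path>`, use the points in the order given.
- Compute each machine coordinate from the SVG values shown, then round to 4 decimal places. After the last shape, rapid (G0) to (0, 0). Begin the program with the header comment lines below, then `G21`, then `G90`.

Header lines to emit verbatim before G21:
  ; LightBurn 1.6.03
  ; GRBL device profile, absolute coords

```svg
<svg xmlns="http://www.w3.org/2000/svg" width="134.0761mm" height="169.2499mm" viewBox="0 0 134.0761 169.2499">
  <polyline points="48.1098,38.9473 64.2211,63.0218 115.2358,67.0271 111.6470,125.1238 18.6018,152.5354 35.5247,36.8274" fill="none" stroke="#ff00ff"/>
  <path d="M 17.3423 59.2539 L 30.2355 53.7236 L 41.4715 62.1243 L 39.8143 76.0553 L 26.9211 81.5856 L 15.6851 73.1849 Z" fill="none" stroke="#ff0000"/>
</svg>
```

; LightBurn 1.6.03
; GRBL device profile, absolute coords
G21
G90
G0 X48.1098 Y130.3026
M4 S814
G1 X64.2211 Y106.2281 F705
G1 X115.2358 Y102.2228
G1 X111.6470 Y44.1261
G1 X18.6018 Y16.7145
G1 X35.5247 Y132.4225
G0 X17.3423 Y109.9960
M4 S244
G1 X30.2355 Y115.5263 F2665
G1 X41.4715 Y107.1256
G1 X39.8143 Y93.1946
G1 X26.9211 Y87.6643
G1 X15.6851 Y96.0650
G1 X17.3423 Y109.9960
M5
G0 X0.0000 Y0.0000

viewBox `0 0 134.0761 169.2499` with mm width/height → 1 unit = 1 mm. Flip: y_m = 169.2499 − y_svg.

**Shape 1** — `<polyline>` open polyline, stroke `#ff00ff` → cut (S814, F705). Machine vertices: (48.1098,130.3026) → (64.2211,106.2281) → (115.2358,102.2228) → (111.6470,44.1261) → (18.6018,16.7145) → (35.5247,132.4225). Open path.

**Shape 2** — `<path>` regular polygon, stroke `#ff0000` → engrave (S244, F2665). Machine vertices: (17.3423,109.9960) → (30.2355,115.5263) → (41.4715,107.1256) → (39.8143,93.1946) → (26.9211,87.6643) → (15.6851,96.0650) → (17.3423,109.9960). Closed: final G1 returns to the first vertex.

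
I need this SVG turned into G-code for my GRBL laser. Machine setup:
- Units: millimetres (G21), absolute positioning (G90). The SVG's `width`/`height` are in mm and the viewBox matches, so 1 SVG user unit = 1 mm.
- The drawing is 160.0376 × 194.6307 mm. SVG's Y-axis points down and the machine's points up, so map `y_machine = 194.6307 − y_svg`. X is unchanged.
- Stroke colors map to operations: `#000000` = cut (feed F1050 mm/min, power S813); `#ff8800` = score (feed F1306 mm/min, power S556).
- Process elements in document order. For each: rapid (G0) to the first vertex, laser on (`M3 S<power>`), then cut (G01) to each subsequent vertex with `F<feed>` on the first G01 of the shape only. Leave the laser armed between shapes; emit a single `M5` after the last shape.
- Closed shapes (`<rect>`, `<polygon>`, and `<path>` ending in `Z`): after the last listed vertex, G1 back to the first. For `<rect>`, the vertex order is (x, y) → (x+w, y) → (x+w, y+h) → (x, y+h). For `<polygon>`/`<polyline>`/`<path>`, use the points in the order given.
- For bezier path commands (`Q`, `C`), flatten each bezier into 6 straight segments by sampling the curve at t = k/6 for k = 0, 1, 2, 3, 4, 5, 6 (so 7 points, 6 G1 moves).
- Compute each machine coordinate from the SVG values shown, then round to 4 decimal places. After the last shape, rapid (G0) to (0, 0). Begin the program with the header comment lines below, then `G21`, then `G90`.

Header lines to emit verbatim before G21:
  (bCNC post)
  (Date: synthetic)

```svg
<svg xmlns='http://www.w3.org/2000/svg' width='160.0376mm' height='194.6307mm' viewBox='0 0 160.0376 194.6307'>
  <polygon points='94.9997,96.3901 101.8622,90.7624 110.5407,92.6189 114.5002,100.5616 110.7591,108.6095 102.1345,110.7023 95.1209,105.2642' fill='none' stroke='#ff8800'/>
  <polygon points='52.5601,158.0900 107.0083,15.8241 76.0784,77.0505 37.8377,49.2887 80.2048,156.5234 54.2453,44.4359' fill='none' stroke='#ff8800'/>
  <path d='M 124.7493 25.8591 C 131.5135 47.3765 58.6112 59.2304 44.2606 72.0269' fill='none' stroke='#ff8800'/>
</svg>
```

viewBox `0 0 160.0376 194.6307` with mm width/height → 1 unit = 1 mm. Flip: y_m = 194.6307 − y_svg.

**Shape 1** — `<polygon>` regular polygon, stroke `#ff8800` → score (S556, F1306). Machine vertices: (94.9997,98.2406) → (101.8622,103.8683) → (110.5407,102.0118) → (114.5002,94.0691) → (110.7591,86.0212) → (102.1345,83.9284) → (95.1209,89.3665) → (94.9997,98.2406). Closed: final G1 returns to the first vertex.

**Shape 2** — `<polygon>` closed polygon, stroke `#ff8800` → score (S556, F1306). Machine vertices: (52.5601,36.5407) → (107.0083,178.8066) → (76.0784,117.5802) → (37.8377,145.3420) → (80.2048,38.1073) → (54.2453,150.1948) → (52.5601,36.5407). Closed: final G1 returns to the first vertex.

**Shape 3** — `<path>` cubic bezier, stroke `#ff8800` → score (S556, F1306). Control points (SVG): P0=(124.7493,25.8591), P1=(131.5135,47.3765), P2=(58.6112,59.2304), P3=(44.2606,72.0269); sampled at t=k/6. Machine vertices: (124.7493,168.7716) → (122.1324,158.7691) → (110.0772,150.0825) → (92.4230,142.4174) → (73.0092,135.4789) → (55.6753,128.9726) → (44.2606,122.6038). Open path.

(bCNC post)
(Date: synthetic)
G21
G90
G0 X94.9997 Y98.2406
M3 S556
G01 X101.8622 Y103.8683 F1306
G01 X110.5407 Y102.0118
G01 X114.5002 Y94.0691
G01 X110.7591 Y86.0212
G01 X102.1345 Y83.9284
G01 X95.1209 Y89.3665
G01 X94.9997 Y98.2406
G0 X52.5601 Y36.5407
M3 S556
G01 X107.0083 Y178.8066 F1306
G01 X76.0784 Y117.5802
G01 X37.8377 Y145.3420
G01 X80.2048 Y38.1073
G01 X54.2453 Y150.1948
G01 X52.5601 Y36.5407
G0 X124.7493 Y168.7716
M3 S556
G01 X122.1324 Y158.7691 F1306
G01 X110.0772 Y150.0825
G01 X92.4230 Y142.4174
G01 X73.0092 Y135.4789
G01 X55.6753 Y128.9726
G01 X44.2606 Y122.6038
M5
G0 X0.0000 Y0.0000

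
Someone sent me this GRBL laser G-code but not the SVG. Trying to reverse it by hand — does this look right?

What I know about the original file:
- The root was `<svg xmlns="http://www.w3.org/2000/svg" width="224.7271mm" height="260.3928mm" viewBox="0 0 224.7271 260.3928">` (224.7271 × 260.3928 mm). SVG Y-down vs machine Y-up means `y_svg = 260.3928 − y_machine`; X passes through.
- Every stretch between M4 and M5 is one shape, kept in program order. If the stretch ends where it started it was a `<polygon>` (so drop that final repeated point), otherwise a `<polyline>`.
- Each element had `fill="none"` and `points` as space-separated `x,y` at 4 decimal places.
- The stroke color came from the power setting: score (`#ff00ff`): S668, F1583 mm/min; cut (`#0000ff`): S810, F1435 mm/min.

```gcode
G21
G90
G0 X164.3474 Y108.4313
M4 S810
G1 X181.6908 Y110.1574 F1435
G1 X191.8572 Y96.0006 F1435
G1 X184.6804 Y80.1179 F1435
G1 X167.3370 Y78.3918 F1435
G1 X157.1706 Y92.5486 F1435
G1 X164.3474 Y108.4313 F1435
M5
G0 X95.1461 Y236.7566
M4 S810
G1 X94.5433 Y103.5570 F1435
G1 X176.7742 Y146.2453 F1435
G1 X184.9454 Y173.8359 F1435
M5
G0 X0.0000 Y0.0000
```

<svg xmlns="http://www.w3.org/2000/svg" width="224.7271mm" height="260.3928mm" viewBox="0 0 224.7271 260.3928">
  <polygon points="164.3474,151.9615 181.6908,150.2354 191.8572,164.3922 184.6804,180.2749 167.3370,182.0010 157.1706,167.8442" fill="none" stroke="#0000ff"/>
  <polyline points="95.1461,23.6362 94.5433,156.8358 176.7742,114.1475 184.9454,86.5569" fill="none" stroke="#0000ff"/>
</svg>

y_svg = 260.3928 − y_m. Every run uses S810, so all elements get stroke `#0000ff` (cut).

[1] closed run; points: 164.3474,151.9615 181.6908,150.2354 191.8572,164.3922 184.6804,180.2749 167.3370,182.0010 157.1706,167.8442

[2] open run; points: 95.1461,23.6362 94.5433,156.8358 176.7742,114.1475 184.9454,86.5569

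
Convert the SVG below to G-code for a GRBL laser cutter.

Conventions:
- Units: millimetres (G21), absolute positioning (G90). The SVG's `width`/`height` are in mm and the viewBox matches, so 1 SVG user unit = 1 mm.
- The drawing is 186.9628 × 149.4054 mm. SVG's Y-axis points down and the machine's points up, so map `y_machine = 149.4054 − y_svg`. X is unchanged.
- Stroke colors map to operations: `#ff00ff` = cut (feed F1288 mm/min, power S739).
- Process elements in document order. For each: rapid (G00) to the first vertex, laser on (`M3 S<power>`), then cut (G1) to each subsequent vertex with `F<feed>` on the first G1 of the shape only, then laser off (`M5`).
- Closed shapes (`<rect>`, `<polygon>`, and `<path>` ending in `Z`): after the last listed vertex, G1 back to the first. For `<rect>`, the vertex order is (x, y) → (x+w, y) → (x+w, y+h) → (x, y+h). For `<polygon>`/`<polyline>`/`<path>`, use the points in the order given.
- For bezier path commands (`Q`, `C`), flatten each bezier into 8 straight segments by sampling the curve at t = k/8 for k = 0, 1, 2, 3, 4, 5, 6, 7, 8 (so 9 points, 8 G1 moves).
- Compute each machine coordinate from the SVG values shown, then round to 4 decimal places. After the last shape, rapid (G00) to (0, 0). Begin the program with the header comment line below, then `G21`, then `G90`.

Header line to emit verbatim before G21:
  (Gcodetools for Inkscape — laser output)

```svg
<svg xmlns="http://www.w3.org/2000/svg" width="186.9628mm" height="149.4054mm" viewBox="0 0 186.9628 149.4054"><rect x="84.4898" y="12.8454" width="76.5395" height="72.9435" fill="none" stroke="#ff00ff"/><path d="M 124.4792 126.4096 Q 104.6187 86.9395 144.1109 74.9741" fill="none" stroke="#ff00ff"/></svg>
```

Since the viewBox matches the mm dimensions, user units are millimetres directly. The only transform is the Y-flip y_m = 149.4054 − y_svg.

Shape 1 is a rectangle drawn with `<rect>`. Its stroke #ff00ff means cut at S739, F1288. After flipping Y the toolpath is (84.4898,136.5600) → (161.0293,136.5600) → (161.0293,63.6165) → (84.4898,63.6165) → (84.4898,136.5600), returning to the start.

Shape 2 is a quadratic bezier drawn with `<path>`. Its stroke #ff00ff means cut at S739, F1288. After flipping Y the toolpath is (124.4792,22.9958) → (120.4415,32.4336) → (118.2585,41.0118) → (117.9303,48.7305) → (119.4569,55.5897) → (122.8382,61.5894) → (128.0743,66.7296) → (135.1652,71.0102) → (144.1109,74.4313).

(Gcodetools for Inkscape — laser output)
G21
G90
G00 X84.4898 Y136.5600
M3 S739
G1 X161.0293 Y136.5600 F1288
G1 X161.0293 Y63.6165
G1 X84.4898 Y63.6165
G1 X84.4898 Y136.5600
M5
G00 X124.4792 Y22.9958
M3 S739
G1 X120.4415 Y32.4336 F1288
G1 X118.2585 Y41.0118
G1 X117.9303 Y48.7305
G1 X119.4569 Y55.5897
G1 X122.8382 Y61.5894
G1 X128.0743 Y66.7296
G1 X135.1652 Y71.0102
G1 X144.1109 Y74.4313
M5
G00 X0.0000 Y0.0000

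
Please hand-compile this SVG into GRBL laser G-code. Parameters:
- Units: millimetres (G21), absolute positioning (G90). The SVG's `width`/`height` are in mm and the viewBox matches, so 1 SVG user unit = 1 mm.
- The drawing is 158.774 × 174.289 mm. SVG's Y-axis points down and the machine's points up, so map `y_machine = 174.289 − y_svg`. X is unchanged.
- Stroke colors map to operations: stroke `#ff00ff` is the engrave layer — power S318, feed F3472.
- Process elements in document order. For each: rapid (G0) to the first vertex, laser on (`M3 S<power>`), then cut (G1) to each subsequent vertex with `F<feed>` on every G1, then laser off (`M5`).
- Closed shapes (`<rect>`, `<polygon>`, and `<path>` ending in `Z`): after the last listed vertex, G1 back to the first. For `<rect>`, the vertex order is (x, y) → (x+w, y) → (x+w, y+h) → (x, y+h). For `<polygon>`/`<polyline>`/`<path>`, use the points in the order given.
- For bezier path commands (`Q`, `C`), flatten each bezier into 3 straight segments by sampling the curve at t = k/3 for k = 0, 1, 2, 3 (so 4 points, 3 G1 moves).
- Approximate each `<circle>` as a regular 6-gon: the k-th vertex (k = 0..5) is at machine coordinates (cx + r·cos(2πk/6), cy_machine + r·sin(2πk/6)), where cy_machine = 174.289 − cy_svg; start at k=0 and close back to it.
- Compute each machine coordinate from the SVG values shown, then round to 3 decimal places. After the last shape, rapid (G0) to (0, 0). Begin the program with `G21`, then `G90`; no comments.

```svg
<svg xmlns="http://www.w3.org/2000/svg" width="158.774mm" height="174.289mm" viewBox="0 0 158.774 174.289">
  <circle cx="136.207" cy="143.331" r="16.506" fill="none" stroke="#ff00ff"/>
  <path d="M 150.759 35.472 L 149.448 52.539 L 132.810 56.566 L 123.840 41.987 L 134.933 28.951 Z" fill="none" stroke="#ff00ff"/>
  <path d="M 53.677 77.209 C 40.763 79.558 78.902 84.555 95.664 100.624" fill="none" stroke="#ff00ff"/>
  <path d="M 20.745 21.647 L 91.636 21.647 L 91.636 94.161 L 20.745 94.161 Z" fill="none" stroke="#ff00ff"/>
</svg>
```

G21
G90
G0 X152.713 Y30.958
M3 S318
G1 X144.460 Y45.253 F3472
G1 X127.954 Y45.253 F3472
G1 X119.701 Y30.958 F3472
G1 X127.954 Y16.663 F3472
G1 X144.460 Y16.663 F3472
G1 X152.713 Y30.958 F3472
M5
G0 X150.759 Y138.817
M3 S318
G1 X149.448 Y121.750 F3472
G1 X132.810 Y117.723 F3472
G1 X123.840 Y132.302 F3472
G1 X134.933 Y145.338 F3472
G1 X150.759 Y138.817 F3472
M5
G0 X53.677 Y97.080
M3 S318
G1 X55.098 Y93.536 F3472
G1 X74.459 Y86.355 F3472
G1 X95.664 Y73.665 F3472
M5
G0 X20.745 Y152.642
M3 S318
G1 X91.636 Y152.642 F3472
G1 X91.636 Y80.128 F3472
G1 X20.745 Y80.128 F3472
G1 X20.745 Y152.642 F3472
M5
G0 X0.000 Y0.000

Since the viewBox matches the mm dimensions, user units are millimetres directly. The only transform is the Y-flip y_m = 174.289 − y_svg.

Shape 1 is a circle drawn with `<circle>`. Its stroke #ff00ff means engrave at S318, F3472. After flipping Y the toolpath is (152.713,30.958) → (144.460,45.253) → (127.954,45.253) → (119.701,30.958) → (127.954,16.663) → (144.460,16.663) → (152.713,30.958), returning to the start.

Shape 2 is a regular polygon drawn with `<path>`. Its stroke #ff00ff means engrave at S318, F3472. After flipping Y the toolpath is (150.759,138.817) → (149.448,121.750) → (132.810,117.723) → (123.840,132.302) → (134.933,145.338) → (150.759,138.817), returning to the start.

Shape 3 is a cubic bezier drawn with `<path>`. Its stroke #ff00ff means engrave at S318, F3472. After flipping Y the toolpath is (53.677,97.080) → (55.098,93.536) → (74.459,86.355) → (95.664,73.665).

Shape 4 is a rectangle drawn with `<path>`. Its stroke #ff00ff means engrave at S318, F3472. After flipping Y the toolpath is (20.745,152.642) → (91.636,152.642) → (91.636,80.128) → (20.745,80.128) → (20.745,152.642), returning to the start.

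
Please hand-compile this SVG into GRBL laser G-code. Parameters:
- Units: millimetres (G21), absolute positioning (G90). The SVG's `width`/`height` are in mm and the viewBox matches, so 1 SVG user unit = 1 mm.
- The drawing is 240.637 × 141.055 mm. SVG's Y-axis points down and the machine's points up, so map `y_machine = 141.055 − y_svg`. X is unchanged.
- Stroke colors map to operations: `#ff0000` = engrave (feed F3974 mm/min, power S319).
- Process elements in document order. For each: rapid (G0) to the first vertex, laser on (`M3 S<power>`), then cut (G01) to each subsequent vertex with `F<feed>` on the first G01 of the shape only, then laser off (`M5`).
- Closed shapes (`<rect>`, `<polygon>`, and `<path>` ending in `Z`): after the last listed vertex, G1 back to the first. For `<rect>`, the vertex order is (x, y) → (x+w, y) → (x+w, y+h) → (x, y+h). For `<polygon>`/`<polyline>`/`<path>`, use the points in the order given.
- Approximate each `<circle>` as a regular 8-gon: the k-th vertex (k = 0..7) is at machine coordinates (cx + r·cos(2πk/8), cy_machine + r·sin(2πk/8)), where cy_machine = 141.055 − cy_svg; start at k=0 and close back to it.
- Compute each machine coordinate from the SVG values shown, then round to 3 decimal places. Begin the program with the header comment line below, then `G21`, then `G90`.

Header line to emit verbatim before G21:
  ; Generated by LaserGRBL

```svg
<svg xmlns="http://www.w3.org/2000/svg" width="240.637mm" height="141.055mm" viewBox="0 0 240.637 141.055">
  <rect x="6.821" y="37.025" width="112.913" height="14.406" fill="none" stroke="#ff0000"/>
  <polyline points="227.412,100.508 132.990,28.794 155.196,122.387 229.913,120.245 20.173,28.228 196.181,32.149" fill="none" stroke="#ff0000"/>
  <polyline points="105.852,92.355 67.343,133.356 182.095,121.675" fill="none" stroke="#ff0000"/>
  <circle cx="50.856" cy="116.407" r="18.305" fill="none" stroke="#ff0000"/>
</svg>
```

Since the viewBox matches the mm dimensions, user units are millimetres directly. The only transform is the Y-flip y_m = 141.055 − y_svg.

Shape 1 is a rectangle drawn with `<rect>`. Its stroke #ff0000 means engrave at S319, F3974. After flipping Y the toolpath is (6.821,104.030) → (119.734,104.030) → (119.734,89.624) → (6.821,89.624) → (6.821,104.030), returning to the start.

Shape 2 is a open polyline drawn with `<polyline>`. Its stroke #ff0000 means engrave at S319, F3974. After flipping Y the toolpath is (227.412,40.547) → (132.990,112.261) → (155.196,18.668) → (229.913,20.810) → (20.173,112.827) → (196.181,108.906).

Shape 3 is a open polyline drawn with `<polyline>`. Its stroke #ff0000 means engrave at S319, F3974. After flipping Y the toolpath is (105.852,48.700) → (67.343,7.699) → (182.095,19.380).

Shape 4 is a circle drawn with `<circle>`. Its stroke #ff0000 means engrave at S319, F3974. After flipping Y the toolpath is (69.161,24.648) → (63.800,37.592) → (50.856,42.953) → (37.912,37.592) → (32.551,24.648) → (37.912,11.704) → (50.856,6.343) → (63.800,11.704) → (69.161,24.648), returning to the start.

; Generated by LaserGRBL
G21
G90
G0 X6.821 Y104.030
M3 S319
G01 X119.734 Y104.030 F3974
G01 X119.734 Y89.624
G01 X6.821 Y89.624
G01 X6.821 Y104.030
M5
G0 X227.412 Y40.547
M3 S319
G01 X132.990 Y112.261 F3974
G01 X155.196 Y18.668
G01 X229.913 Y20.810
G01 X20.173 Y112.827
G01 X196.181 Y108.906
M5
G0 X105.852 Y48.700
M3 S319
G01 X67.343 Y7.699 F3974
G01 X182.095 Y19.380
M5
G0 X69.161 Y24.648
M3 S319
G01 X63.800 Y37.592 F3974
G01 X50.856 Y42.953
G01 X37.912 Y37.592
G01 X32.551 Y24.648
G01 X37.912 Y11.704
G01 X50.856 Y6.343
G01 X63.800 Y11.704
G01 X69.161 Y24.648
M5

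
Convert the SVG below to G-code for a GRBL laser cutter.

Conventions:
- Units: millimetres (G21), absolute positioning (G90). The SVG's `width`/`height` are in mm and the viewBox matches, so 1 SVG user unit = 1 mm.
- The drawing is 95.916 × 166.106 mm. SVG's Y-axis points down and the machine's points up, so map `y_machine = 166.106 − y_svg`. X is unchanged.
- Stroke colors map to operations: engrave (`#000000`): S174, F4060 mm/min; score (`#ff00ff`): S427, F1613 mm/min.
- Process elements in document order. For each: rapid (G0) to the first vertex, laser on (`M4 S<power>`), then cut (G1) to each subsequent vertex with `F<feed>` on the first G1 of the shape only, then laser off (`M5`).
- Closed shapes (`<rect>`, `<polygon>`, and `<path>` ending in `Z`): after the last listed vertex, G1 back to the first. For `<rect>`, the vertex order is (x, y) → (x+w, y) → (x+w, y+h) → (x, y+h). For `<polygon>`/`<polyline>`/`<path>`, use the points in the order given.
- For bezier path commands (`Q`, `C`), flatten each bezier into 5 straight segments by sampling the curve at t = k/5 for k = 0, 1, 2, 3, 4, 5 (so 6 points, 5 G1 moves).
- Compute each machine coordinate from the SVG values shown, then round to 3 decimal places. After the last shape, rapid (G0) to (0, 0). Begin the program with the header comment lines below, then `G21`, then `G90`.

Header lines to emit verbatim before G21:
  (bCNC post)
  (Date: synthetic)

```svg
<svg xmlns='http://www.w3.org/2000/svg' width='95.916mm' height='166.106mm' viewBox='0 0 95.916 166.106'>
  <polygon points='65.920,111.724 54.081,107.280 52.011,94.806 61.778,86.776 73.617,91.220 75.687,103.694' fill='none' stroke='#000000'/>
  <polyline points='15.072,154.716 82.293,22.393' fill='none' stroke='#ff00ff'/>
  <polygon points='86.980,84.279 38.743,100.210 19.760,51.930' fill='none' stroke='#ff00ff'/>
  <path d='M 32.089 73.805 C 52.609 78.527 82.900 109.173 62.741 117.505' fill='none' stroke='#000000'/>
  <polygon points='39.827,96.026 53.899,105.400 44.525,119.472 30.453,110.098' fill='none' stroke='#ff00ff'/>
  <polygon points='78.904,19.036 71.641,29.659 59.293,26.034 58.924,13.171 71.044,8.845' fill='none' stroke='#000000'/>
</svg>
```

(bCNC post)
(Date: synthetic)
G21
G90
G0 X65.920 Y54.382
M4 S174
G1 X54.081 Y58.826 F4060
G1 X52.011 Y71.300
G1 X61.778 Y79.330
G1 X73.617 Y74.886
G1 X75.687 Y62.412
G1 X65.920 Y54.382
M5
G0 X15.072 Y11.390
M4 S427
G1 X82.293 Y143.713 F1613
M5
G0 X86.980 Y81.827
M4 S427
G1 X38.743 Y65.896 F1613
G1 X19.760 Y114.176
G1 X86.980 Y81.827
M5
G0 X32.089 Y92.301
M4 S174
G1 X45.092 Y86.743 F4060
G1 X57.549 Y77.278
G1 X66.570 Y66.223
G1 X69.264 Y55.892
G1 X62.741 Y48.601
M5
G0 X39.827 Y70.080
M4 S427
G1 X53.899 Y60.706 F1613
G1 X44.525 Y46.634
G1 X30.453 Y56.008
G1 X39.827 Y70.080
M5
G0 X78.904 Y147.070
M4 S174
G1 X71.641 Y136.447 F4060
G1 X59.293 Y140.072
G1 X58.924 Y152.935
G1 X71.044 Y157.261
G1 X78.904 Y147.070
M5
G0 X0.000 Y0.000

1 u = 1 mm; y_m = 166.106 − y.

[1] `<polygon>` regular polygon, #000000→engrave S174 F4060: (65.920,54.382) → (54.081,58.826) → (52.011,71.300) → (61.778,79.330) → (73.617,74.886) → (75.687,62.412) → (65.920,54.382) (closed)

[2] `<polyline>` line segment, #ff00ff→score S427 F1613: (15.072,11.390) → (82.293,143.713)

[3] `<polygon>` closed polygon, #ff00ff→score S427 F1613: (86.980,81.827) → (38.743,65.896) → (19.760,114.176) → (86.980,81.827) (closed)

[4] `<path>` cubic bezier, #000000→engrave S174 F4060: (32.089,92.301) → (45.092,86.743) → (57.549,77.278) → (66.570,66.223) → (69.264,55.892) → (62.741,48.601)

[5] `<polygon>` regular polygon, #ff00ff→score S427 F1613: (39.827,70.080) → (53.899,60.706) → (44.525,46.634) → (30.453,56.008) → (39.827,70.080) (closed)

[6] `<polygon>` regular polygon, #000000→engrave S174 F4060: (78.904,147.070) → (71.641,136.447) → (59.293,140.072) → (58.924,152.935) → (71.044,157.261) → (78.904,147.070) (closed)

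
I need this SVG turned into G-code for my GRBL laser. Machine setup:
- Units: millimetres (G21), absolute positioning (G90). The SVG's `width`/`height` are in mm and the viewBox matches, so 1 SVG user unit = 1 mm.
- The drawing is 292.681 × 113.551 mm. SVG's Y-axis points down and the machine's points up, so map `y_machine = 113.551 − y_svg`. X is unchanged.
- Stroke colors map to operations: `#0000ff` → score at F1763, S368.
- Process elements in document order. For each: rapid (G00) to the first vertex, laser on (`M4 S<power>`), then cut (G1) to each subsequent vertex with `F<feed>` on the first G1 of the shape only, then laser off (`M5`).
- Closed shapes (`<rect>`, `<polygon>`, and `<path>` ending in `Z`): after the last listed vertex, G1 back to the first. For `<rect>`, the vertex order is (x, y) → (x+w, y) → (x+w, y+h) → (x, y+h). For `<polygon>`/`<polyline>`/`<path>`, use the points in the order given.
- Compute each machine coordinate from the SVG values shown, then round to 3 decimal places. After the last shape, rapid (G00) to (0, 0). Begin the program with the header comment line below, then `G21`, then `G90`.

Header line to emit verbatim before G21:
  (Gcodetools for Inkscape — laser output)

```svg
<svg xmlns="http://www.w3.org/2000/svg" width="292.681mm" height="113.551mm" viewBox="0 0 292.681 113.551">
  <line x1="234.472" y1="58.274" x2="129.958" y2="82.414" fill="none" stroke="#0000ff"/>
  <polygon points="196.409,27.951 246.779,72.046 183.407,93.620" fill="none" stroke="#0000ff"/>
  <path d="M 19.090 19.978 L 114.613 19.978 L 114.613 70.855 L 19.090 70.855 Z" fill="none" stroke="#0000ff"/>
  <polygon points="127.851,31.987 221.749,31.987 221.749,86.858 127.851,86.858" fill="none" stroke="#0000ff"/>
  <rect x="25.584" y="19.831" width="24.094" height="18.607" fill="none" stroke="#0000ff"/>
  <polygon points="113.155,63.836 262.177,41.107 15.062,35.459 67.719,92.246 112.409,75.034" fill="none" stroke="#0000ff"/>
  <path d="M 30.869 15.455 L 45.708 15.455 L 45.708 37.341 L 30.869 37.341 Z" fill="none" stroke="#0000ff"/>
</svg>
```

viewBox `0 0 292.681 113.551` with mm width/height → 1 unit = 1 mm. Flip: y_m = 113.551 − y_svg.

**Shape 1** — `<line>` line segment, stroke `#0000ff` → score (S368, F1763). Machine vertices: (234.472,55.277) → (129.958,31.137). Open path.

**Shape 2** — `<polygon>` regular polygon, stroke `#0000ff` → score (S368, F1763). Machine vertices: (196.409,85.600) → (246.779,41.505) → (183.407,19.931) → (196.409,85.600). Closed: final G1 returns to the first vertex.

**Shape 3** — `<path>` rectangle, stroke `#0000ff` → score (S368, F1763). Machine vertices: (19.090,93.573) → (114.613,93.573) → (114.613,42.696) → (19.090,42.696) → (19.090,93.573). Closed: final G1 returns to the first vertex.

**Shape 4** — `<polygon>` rectangle, stroke `#0000ff` → score (S368, F1763). Machine vertices: (127.851,81.564) → (221.749,81.564) → (221.749,26.693) → (127.851,26.693) → (127.851,81.564). Closed: final G1 returns to the first vertex.

**Shape 5** — `<rect>` rectangle, stroke `#0000ff` → score (S368, F1763). Machine vertices: (25.584,93.720) → (49.678,93.720) → (49.678,75.113) → (25.584,75.113) → (25.584,93.720). Closed: final G1 returns to the first vertex.

**Shape 6** — `<polygon>` closed polygon, stroke `#0000ff` → score (S368, F1763). Machine vertices: (113.155,49.715) → (262.177,72.444) → (15.062,78.092) → (67.719,21.305) → (112.409,38.517) → (113.155,49.715). Closed: final G1 returns to the first vertex.

**Shape 7** — `<path>` rectangle, stroke `#0000ff` → score (S368, F1763). Machine vertices: (30.869,98.096) → (45.708,98.096) → (45.708,76.210) → (30.869,76.210) → (30.869,98.096). Closed: final G1 returns to the first vertex.

(Gcodetools for Inkscape — laser output)
G21
G90
G00 X234.472 Y55.277
M4 S368
G1 X129.958 Y31.137 F1763
M5
G00 X196.409 Y85.600
M4 S368
G1 X246.779 Y41.505 F1763
G1 X183.407 Y19.931
G1 X196.409 Y85.600
M5
G00 X19.090 Y93.573
M4 S368
G1 X114.613 Y93.573 F1763
G1 X114.613 Y42.696
G1 X19.090 Y42.696
G1 X19.090 Y93.573
M5
G00 X127.851 Y81.564
M4 S368
G1 X221.749 Y81.564 F1763
G1 X221.749 Y26.693
G1 X127.851 Y26.693
G1 X127.851 Y81.564
M5
G00 X25.584 Y93.720
M4 S368
G1 X49.678 Y93.720 F1763
G1 X49.678 Y75.113
G1 X25.584 Y75.113
G1 X25.584 Y93.720
M5
G00 X113.155 Y49.715
M4 S368
G1 X262.177 Y72.444 F1763
G1 X15.062 Y78.092
G1 X67.719 Y21.305
G1 X112.409 Y38.517
G1 X113.155 Y49.715
M5
G00 X30.869 Y98.096
M4 S368
G1 X45.708 Y98.096 F1763
G1 X45.708 Y76.210
G1 X30.869 Y76.210
G1 X30.869 Y98.096
M5
G00 X0.000 Y0.000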